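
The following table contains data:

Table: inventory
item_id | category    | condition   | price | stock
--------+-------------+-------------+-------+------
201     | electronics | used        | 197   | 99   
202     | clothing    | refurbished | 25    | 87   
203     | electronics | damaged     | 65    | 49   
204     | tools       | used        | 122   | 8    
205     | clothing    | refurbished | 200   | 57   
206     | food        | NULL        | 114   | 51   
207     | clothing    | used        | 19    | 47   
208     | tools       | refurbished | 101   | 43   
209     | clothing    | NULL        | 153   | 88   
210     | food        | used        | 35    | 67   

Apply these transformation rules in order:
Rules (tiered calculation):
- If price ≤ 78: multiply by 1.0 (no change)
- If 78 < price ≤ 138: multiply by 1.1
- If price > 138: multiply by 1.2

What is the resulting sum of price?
1174.7

Step 1: Tier 1 (price ≤ 78): 4 records, sum = 144 × 1.0 = 144.0
Step 2: Tier 2 (78 < price ≤ 138): 3 records, sum = 337 × 1.1 = 370.7
Step 3: Tier 3 (price > 138): 3 records, sum = 550 × 1.2 = 660.0
Step 4: Final sum = 144.0 + 370.7 + 660.0 = 1174.7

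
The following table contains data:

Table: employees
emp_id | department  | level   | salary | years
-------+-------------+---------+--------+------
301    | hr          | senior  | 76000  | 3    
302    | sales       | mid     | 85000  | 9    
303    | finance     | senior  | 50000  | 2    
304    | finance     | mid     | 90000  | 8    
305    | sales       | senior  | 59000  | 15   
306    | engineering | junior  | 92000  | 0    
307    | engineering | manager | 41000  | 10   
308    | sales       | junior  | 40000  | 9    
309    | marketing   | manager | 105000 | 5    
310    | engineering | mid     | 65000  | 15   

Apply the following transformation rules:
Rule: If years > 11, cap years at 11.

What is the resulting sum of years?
68

Step 1: 2 records have years > 11
Step 2: These records originally summed to 30
Step 3: After capping: 2 × 11 = 22
Step 4: Unaffected records sum: 46
Step 5: Final sum = 22 + 46 = 68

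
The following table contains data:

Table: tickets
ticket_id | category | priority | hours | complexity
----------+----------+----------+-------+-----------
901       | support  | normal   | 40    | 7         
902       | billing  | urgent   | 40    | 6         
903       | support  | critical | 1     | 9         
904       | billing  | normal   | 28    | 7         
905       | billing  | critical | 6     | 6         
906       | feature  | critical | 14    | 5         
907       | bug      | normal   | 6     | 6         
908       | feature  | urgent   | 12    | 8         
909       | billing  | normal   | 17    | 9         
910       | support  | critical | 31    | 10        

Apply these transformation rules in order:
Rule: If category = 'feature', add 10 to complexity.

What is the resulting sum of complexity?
93

Step 1: Count records where category = 'feature': 2
Step 2: Total bonus added: 2 × 10 = 20
Step 3: Original sum of complexity: 73
Step 4: Final sum = 73 + 20 = 93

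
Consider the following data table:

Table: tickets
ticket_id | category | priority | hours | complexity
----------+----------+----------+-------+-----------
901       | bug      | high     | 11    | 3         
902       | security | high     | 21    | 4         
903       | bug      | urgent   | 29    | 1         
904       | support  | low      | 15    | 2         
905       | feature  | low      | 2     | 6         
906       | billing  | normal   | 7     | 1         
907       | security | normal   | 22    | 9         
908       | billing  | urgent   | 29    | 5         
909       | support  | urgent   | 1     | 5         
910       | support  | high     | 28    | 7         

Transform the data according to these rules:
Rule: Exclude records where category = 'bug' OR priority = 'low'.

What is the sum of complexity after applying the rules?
31

Step 1: Find records where category = 'bug' OR priority = 'low'
Step 2: 4 records match, summing to 12
Step 3: Original sum: 43
Step 4: Remaining sum = 43 - 12 = 31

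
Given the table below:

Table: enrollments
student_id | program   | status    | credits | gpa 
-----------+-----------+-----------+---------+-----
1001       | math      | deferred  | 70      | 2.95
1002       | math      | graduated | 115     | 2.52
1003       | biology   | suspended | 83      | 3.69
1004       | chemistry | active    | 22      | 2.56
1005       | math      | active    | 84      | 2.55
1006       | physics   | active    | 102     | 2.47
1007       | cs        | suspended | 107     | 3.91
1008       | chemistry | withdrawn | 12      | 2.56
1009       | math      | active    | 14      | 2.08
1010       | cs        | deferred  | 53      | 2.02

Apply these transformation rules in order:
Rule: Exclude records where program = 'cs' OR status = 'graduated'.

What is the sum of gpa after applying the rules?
18.86

Step 1: Find records where program = 'cs' OR status = 'graduated'
Step 2: 3 records match, summing to 8.45
Step 3: Original sum: 27.31
Step 4: Remaining sum = 27.31 - 8.45 = 18.86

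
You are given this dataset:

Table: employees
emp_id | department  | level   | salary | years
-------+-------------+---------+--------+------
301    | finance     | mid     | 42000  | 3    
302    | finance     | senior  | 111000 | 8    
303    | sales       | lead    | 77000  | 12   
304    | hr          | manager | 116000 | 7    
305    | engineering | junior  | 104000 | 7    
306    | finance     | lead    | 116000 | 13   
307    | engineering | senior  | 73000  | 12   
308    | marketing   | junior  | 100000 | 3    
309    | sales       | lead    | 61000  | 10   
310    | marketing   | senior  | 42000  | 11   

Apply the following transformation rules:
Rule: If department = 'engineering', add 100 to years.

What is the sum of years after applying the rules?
286

Step 1: Count records where department = 'engineering': 2
Step 2: Total bonus added: 2 × 100 = 200
Step 3: Original sum of years: 86
Step 4: Final sum = 86 + 200 = 286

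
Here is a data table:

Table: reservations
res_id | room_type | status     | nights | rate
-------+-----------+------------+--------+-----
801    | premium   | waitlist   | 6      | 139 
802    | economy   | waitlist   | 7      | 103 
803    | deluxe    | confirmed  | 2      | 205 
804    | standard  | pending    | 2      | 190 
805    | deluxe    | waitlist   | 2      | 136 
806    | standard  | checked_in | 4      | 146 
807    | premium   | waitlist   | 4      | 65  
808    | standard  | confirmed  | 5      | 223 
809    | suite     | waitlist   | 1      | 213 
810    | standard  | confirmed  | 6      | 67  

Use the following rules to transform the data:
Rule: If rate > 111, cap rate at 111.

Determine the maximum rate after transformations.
111

Step 1: Original maximum rate = 223
Step 2: Apply cap at 111
Step 3: 7 records had rate > 111 and were capped
Step 4: Maximum after transformation = 111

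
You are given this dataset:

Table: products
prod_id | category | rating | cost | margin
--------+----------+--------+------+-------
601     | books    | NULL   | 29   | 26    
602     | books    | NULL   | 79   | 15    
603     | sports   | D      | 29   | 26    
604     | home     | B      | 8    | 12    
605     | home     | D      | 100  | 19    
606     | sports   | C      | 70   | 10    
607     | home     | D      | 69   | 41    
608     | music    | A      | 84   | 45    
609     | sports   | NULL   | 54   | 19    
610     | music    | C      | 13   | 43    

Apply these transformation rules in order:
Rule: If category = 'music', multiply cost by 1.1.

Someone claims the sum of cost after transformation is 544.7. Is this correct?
Yes, the result is correct.

Step 1: Calculate the correct sum after transformation
Step 2: Apply multiplier 1.1 to records where category = 'music'
Step 3: Correct result = 544.7
Step 4: Claimed result = 544.7
Step 5: 544.7 = 544.7 ✓
Conclusion: The claimed result is correct.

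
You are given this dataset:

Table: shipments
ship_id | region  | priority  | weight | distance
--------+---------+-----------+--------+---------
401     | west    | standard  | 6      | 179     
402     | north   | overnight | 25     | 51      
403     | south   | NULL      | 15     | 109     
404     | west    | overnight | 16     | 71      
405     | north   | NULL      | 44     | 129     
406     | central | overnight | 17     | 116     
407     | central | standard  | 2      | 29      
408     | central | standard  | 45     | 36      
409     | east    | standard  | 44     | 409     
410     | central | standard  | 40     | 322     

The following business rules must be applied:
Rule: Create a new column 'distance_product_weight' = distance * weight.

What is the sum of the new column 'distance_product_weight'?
45322

Step 1: For each record, compute distance * weight
Example calculations:
  179 * 6 = 1074
  51 * 25 = 1275
  109 * 15 = 1635
  ...
Step 2: Sum all derived values
Step 3: Total = 45322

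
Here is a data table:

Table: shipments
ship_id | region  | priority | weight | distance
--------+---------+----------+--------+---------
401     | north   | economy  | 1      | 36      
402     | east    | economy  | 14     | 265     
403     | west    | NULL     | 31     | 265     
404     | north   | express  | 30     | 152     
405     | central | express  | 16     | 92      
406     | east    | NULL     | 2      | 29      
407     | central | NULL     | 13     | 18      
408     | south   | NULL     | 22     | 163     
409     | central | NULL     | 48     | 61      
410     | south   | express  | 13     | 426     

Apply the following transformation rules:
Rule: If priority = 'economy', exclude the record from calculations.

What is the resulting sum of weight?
175

Step 1: Identify records where priority = 'economy'
Step 2: The excluded records sum to 15
Step 3: Original total weight = 190
Step 4: Remaining total = 190 - 15 = 175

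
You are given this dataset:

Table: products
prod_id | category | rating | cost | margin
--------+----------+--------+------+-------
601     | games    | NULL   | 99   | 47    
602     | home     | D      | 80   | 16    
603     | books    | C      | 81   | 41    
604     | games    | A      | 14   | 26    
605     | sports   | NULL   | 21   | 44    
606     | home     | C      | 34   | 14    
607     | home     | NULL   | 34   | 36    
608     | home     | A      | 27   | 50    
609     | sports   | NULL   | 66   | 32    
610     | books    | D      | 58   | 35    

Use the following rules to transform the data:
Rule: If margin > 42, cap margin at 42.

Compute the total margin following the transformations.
326

Step 1: 3 records have margin > 42
Step 2: These records originally summed to 141
Step 3: After capping: 3 × 42 = 126
Step 4: Unaffected records sum: 200
Step 5: Final sum = 126 + 200 = 326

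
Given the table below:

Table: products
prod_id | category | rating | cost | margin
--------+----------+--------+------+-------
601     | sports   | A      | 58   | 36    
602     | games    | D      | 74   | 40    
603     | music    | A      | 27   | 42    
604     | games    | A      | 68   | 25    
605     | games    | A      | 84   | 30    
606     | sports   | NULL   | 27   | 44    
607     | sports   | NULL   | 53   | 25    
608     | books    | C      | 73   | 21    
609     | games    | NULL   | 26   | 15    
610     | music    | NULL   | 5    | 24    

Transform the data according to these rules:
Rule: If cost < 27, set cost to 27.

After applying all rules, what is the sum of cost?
518

Step 1: 2 records have cost < 27
Step 2: These records originally summed to 31
Step 3: After setting to minimum: 2 × 27 = 54
Step 4: Unaffected records sum: 464
Step 5: Final sum = 54 + 464 = 518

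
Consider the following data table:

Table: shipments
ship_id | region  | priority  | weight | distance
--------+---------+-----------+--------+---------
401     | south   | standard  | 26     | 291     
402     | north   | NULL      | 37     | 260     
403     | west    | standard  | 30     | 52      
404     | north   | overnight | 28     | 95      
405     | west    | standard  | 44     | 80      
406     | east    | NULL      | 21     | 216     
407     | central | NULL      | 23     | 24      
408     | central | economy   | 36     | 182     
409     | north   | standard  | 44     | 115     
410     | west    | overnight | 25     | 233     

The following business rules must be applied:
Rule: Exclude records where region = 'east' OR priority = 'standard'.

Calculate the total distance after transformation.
794

Step 1: Find records where region = 'east' OR priority = 'standard'
Step 2: 5 records match, summing to 754
Step 3: Original sum: 1548
Step 4: Remaining sum = 1548 - 754 = 794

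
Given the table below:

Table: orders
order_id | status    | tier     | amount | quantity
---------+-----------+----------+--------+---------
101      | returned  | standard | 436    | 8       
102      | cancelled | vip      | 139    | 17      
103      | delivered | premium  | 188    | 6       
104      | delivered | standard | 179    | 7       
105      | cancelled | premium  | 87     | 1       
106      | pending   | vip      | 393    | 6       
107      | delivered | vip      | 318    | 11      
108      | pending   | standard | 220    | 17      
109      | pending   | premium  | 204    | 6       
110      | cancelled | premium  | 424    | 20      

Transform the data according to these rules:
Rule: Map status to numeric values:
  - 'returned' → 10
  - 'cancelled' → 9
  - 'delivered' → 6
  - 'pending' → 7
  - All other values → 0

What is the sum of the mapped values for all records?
76

Step 1: Apply mapping to each record
Step 2: Count by status:
  'returned': 1 records × 10 = 10
  'cancelled': 3 records × 9 = 27
  'delivered': 3 records × 6 = 18
  'pending': 3 records × 7 = 21
Step 3: Sum all mapped values = 76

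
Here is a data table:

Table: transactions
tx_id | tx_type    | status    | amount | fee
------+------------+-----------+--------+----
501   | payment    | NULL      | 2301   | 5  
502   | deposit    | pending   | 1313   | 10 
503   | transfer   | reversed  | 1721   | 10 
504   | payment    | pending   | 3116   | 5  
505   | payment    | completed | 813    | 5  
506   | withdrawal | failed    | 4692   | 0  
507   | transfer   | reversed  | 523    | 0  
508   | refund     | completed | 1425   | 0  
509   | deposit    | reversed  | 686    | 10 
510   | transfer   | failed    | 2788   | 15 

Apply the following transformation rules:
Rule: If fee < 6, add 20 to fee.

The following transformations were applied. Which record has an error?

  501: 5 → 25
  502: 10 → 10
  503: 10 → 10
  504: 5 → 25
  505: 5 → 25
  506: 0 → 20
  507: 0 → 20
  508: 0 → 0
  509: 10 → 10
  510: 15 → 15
Record 508 has an error. The correct transformed value should be 20, not 0.

Step 1: Check each record against the rule
Step 2: Record 508 has fee = 0
Step 3: Since 0 < 6, the bonus should have been applied
Step 4: Correct value = 20, but claimed value = 0
Conclusion: Record 508 has the error.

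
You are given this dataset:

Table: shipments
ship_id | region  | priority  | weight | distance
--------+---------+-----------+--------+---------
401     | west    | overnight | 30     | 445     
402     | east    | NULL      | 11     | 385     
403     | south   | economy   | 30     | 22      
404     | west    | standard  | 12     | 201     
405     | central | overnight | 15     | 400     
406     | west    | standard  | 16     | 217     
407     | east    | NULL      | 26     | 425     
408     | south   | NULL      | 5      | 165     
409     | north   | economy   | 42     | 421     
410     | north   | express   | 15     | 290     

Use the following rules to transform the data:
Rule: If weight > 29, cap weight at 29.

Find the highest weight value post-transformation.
29

Step 1: Original maximum weight = 42
Step 2: Apply cap at 29
Step 3: 3 records had weight > 29 and were capped
Step 4: Maximum after transformation = 29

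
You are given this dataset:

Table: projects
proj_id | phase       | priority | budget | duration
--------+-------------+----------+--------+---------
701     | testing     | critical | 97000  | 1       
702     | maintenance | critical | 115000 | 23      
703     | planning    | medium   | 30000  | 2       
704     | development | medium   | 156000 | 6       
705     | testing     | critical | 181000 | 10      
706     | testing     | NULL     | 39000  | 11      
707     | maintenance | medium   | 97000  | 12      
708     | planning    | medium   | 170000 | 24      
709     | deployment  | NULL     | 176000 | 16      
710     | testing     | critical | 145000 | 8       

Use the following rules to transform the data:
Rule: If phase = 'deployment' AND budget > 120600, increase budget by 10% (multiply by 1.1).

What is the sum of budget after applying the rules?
1223600.0

Step 1: Find records where phase = 'deployment' AND budget > 120600
Step 2: 1 records match, summing to 176000
Step 3: After multiplier: 176000 × 1.1 = 193600.0
Step 4: Unaffected records sum: 1030000
Step 5: Final sum = 193600.0 + 1030000 = 1223600.0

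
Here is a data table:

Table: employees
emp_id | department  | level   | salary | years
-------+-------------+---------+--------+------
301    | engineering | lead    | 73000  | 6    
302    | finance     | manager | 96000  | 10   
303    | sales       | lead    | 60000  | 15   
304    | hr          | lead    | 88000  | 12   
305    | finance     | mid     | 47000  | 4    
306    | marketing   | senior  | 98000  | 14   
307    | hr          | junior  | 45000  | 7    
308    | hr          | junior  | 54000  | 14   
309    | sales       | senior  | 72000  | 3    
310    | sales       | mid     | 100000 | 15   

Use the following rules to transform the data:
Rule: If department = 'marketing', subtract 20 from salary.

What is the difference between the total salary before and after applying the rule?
20

Step 1: Original sum of salary = 733000
Step 2: 1 records have department = 'marketing'
Step 3: Each affected record changes by -20
Step 4: Total change = 1 × -20 = -20
Step 5: New sum = 733000 + -20 = 732980
Step 6: Difference = |732980 - 733000| = 20
        (Sum decreased by 20)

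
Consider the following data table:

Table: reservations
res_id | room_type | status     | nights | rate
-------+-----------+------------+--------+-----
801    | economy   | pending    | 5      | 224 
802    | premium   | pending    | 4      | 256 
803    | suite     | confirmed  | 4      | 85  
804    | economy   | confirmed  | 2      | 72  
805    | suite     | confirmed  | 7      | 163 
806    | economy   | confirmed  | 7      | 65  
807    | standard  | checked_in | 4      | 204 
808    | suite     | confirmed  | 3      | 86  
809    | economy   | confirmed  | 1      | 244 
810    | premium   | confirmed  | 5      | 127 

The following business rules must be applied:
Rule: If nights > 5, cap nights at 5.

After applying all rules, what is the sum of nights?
38

Step 1: 2 records have nights > 5
Step 2: These records originally summed to 14
Step 3: After capping: 2 × 5 = 10
Step 4: Unaffected records sum: 28
Step 5: Final sum = 10 + 28 = 38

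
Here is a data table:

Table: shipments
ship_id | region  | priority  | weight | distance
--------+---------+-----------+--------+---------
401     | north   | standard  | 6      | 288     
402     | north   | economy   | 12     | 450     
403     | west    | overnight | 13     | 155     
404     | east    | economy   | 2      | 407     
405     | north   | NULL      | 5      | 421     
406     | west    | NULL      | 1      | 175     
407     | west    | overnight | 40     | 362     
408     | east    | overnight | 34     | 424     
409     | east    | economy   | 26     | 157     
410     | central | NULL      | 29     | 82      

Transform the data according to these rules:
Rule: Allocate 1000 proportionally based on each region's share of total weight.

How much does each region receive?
central: 172.62, east: 369.05, north: 136.9, west: 321.43

Step 1: Calculate total weight = 168
Step 2: Calculate each region's proportion:
  central: 29/168 = 17.26% → 172.62
  east: 62/168 = 36.90% → 369.05
  north: 23/168 = 13.69% → 136.9
  west: 54/168 = 32.14% → 321.43
Step 3: Verify: sum of allocations ≈ 1000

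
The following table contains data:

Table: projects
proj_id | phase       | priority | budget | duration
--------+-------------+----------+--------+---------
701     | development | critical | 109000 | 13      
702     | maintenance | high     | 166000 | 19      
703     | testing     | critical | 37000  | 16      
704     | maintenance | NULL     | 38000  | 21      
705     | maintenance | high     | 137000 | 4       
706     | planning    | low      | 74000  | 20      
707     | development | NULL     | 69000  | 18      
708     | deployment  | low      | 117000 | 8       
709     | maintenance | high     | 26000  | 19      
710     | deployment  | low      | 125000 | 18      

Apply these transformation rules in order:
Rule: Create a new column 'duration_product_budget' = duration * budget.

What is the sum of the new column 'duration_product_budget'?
12911000

Step 1: For each record, compute duration * budget
Example calculations:
  13 * 109000 = 1417000
  19 * 166000 = 3154000
  16 * 37000 = 592000
  ...
Step 2: Sum all derived values
Step 3: Total = 12911000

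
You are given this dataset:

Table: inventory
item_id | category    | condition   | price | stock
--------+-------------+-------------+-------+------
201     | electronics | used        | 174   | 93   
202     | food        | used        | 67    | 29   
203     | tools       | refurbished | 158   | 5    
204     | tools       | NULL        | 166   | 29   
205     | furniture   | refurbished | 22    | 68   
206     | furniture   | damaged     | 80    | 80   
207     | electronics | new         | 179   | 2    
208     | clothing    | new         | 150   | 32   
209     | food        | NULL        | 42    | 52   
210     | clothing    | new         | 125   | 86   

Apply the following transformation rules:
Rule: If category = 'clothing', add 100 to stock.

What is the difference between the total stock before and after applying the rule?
200

Step 1: Original sum of stock = 476
Step 2: 2 records have category = 'clothing'
Step 3: Each affected record changes by 100
Step 4: Total change = 2 × 100 = 200
Step 5: New sum = 476 + 200 = 676
Step 6: Difference = |676 - 476| = 200
        (Sum increased by 200)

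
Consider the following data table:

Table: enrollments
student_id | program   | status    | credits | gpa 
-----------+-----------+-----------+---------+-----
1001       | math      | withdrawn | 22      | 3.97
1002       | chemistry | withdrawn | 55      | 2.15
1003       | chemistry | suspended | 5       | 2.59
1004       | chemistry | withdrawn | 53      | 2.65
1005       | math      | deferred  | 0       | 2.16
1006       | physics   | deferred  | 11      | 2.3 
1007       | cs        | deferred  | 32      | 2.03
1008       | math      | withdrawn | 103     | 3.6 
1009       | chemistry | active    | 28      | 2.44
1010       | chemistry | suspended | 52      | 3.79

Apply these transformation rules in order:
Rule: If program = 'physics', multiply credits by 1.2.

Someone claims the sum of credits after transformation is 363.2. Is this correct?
Yes, the result is correct.

Step 1: Calculate the correct sum after transformation
Step 2: Apply multiplier 1.2 to records where program = 'physics'
Step 3: Correct result = 363.2
Step 4: Claimed result = 363.2
Step 5: 363.2 = 363.2 ✓
Conclusion: The claimed result is correct.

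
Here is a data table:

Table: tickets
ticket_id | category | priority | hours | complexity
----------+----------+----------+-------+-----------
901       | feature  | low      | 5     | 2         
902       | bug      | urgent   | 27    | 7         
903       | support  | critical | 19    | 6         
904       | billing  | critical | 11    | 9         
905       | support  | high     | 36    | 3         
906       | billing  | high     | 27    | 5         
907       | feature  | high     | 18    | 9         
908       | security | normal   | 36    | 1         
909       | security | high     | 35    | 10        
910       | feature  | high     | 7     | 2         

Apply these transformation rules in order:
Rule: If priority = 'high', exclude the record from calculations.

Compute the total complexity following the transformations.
25

Step 1: Identify records where priority = 'high'
Step 2: The excluded records sum to 29
Step 3: Original total complexity = 54
Step 4: Remaining total = 54 - 29 = 25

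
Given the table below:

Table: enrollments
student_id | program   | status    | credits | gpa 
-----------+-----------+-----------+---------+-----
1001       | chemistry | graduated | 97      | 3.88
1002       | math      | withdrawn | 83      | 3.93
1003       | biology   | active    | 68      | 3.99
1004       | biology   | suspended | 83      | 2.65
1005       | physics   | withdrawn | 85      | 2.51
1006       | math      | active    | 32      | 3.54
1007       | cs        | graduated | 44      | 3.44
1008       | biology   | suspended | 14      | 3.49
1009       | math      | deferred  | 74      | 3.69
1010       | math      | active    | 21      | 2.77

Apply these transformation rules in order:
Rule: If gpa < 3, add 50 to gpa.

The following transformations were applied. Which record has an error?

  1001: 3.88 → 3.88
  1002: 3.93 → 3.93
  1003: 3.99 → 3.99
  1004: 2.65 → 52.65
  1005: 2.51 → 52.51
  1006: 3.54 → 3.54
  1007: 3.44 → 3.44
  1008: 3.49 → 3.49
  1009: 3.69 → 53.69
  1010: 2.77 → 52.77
Record 1009 has an error. The correct transformed value should be 3.69, not 53.69.

Step 1: Check each record against the rule
Step 2: Record 1009 has gpa = 3.69
Step 3: Since 3.69 >= 3, the bonus should not have been applied
Step 4: Correct value = 3.69, but claimed value = 53.69
Conclusion: Record 1009 has the error.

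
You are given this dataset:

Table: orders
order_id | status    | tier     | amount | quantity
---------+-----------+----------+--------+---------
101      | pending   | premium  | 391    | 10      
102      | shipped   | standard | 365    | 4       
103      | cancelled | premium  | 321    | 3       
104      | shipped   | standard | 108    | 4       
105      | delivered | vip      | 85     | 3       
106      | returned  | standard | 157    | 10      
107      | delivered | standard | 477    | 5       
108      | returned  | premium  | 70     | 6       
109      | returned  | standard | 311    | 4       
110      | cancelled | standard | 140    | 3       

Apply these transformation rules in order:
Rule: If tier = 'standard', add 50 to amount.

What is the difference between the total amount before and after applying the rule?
300

Step 1: Original sum of amount = 2425
Step 2: 6 records have tier = 'standard'
Step 3: Each affected record changes by 50
Step 4: Total change = 6 × 50 = 300
Step 5: New sum = 2425 + 300 = 2725
Step 6: Difference = |2725 - 2425| = 300
        (Sum increased by 300)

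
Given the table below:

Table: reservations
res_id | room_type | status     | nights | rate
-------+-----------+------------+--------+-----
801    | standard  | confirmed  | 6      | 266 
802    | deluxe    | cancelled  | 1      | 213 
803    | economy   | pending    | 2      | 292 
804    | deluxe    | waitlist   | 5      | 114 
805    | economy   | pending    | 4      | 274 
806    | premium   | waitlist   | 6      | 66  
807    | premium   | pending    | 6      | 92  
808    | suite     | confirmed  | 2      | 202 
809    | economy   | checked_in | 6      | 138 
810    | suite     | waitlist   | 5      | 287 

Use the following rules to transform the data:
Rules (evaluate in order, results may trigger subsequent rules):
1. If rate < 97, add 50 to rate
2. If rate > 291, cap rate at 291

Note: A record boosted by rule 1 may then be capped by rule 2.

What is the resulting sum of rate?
2043

Step 1: Apply rule 1 to records with rate < 97
  - 2 records get bonus of 50
  - Of these, 0 records then exceed 291 and get capped
Step 2: Apply rule 2 to records with rate > 291
  - 1 records (original) are capped
Step 3: Calculate final sum = 2043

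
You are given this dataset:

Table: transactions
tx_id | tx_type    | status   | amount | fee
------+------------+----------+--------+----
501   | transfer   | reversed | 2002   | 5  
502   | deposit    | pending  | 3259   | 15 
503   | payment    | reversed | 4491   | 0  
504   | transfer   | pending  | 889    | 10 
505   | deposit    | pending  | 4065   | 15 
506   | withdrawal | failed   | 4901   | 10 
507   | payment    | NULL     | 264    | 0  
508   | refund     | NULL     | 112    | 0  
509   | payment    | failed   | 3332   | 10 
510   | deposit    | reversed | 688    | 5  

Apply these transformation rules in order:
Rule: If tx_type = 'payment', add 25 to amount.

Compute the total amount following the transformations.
24078

Step 1: Count records where tx_type = 'payment': 3
Step 2: Total bonus added: 3 × 25 = 75
Step 3: Original sum of amount: 24003
Step 4: Final sum = 24003 + 75 = 24078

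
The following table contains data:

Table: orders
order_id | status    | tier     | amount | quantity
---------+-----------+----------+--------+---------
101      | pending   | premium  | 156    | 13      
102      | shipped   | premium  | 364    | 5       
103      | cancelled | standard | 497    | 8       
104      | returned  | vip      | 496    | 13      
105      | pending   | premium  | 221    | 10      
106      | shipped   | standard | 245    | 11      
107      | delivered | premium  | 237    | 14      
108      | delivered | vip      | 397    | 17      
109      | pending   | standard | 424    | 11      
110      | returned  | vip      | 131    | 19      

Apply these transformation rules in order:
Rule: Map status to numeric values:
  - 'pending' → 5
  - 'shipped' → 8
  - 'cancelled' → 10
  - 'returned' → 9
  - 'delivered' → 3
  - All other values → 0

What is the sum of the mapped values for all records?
65

Step 1: Apply mapping to each record
Step 2: Count by status:
  'pending': 3 records × 5 = 15
  'shipped': 2 records × 8 = 16
  'cancelled': 1 records × 10 = 10
  'returned': 2 records × 9 = 18
  'delivered': 2 records × 3 = 6
Step 3: Sum all mapped values = 65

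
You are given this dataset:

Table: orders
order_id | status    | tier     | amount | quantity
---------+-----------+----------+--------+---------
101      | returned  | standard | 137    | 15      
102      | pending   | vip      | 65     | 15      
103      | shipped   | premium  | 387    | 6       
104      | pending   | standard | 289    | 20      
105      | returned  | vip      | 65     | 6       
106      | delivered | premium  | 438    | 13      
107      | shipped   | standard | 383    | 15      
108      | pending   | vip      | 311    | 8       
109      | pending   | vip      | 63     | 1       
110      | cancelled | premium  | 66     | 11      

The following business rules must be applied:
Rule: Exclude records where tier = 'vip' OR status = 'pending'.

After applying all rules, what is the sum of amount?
1411

Step 1: Find records where tier = 'vip' OR status = 'pending'
Step 2: 5 records match, summing to 793
Step 3: Original sum: 2204
Step 4: Remaining sum = 2204 - 793 = 1411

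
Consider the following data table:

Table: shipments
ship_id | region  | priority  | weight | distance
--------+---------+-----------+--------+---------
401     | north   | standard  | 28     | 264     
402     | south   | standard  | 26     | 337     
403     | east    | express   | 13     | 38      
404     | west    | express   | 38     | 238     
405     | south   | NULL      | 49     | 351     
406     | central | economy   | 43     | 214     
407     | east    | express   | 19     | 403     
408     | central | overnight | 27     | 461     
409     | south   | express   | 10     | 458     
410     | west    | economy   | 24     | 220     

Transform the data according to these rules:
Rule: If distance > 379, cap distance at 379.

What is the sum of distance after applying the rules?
2799

Step 1: 3 records have distance > 379
Step 2: These records originally summed to 1322
Step 3: After capping: 3 × 379 = 1137
Step 4: Unaffected records sum: 1662
Step 5: Final sum = 1137 + 1662 = 2799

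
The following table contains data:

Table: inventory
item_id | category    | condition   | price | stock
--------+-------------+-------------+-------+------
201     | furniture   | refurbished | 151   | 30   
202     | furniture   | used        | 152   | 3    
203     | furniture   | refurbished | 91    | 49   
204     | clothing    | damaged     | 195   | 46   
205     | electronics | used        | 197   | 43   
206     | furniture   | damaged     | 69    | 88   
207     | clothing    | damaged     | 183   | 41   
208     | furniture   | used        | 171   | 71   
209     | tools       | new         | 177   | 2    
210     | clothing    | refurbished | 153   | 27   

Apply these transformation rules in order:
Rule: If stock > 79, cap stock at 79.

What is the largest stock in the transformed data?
79

Step 1: Original maximum stock = 88
Step 2: Apply cap at 79
Step 3: 1 records had stock > 79 and were capped
Step 4: Maximum after transformation = 79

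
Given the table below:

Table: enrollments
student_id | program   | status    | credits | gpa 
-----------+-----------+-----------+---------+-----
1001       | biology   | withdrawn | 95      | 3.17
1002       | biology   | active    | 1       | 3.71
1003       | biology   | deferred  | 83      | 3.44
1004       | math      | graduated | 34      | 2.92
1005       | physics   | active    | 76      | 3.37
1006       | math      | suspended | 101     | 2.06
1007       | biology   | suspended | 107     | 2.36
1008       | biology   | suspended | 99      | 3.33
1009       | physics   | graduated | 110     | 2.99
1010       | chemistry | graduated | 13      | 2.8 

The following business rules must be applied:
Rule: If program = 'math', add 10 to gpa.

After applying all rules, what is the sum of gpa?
50.15

Step 1: Count records where program = 'math': 2
Step 2: Total bonus added: 2 × 10 = 20
Step 3: Original sum of gpa: 30.15
Step 4: Final sum = 30.15 + 20 = 50.15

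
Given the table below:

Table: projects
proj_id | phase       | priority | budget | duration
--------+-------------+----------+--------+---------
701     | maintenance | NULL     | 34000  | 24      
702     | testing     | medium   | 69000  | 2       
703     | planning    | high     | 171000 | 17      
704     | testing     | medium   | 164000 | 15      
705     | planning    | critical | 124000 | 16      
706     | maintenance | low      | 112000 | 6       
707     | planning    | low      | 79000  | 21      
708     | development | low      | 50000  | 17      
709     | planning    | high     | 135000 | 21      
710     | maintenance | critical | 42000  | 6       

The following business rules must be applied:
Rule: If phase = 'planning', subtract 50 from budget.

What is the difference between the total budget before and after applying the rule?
200

Step 1: Original sum of budget = 980000
Step 2: 4 records have phase = 'planning'
Step 3: Each affected record changes by -50
Step 4: Total change = 4 × -50 = -200
Step 5: New sum = 980000 + -200 = 979800
Step 6: Difference = |979800 - 980000| = 200
        (Sum decreased by 200)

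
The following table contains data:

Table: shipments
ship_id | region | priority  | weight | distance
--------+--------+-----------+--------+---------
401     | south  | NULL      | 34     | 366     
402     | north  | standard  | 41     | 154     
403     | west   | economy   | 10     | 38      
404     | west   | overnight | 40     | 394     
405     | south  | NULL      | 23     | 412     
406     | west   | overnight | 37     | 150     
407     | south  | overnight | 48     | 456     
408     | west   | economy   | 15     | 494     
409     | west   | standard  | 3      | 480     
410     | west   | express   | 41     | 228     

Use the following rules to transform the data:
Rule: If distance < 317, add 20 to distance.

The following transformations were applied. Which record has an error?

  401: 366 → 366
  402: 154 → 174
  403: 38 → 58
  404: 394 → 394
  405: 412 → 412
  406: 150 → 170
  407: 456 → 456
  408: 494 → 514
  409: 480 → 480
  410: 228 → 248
Record 408 has an error. The correct transformed value should be 494, not 514.

Step 1: Check each record against the rule
Step 2: Record 408 has distance = 494
Step 3: Since 494 >= 317, the bonus should not have been applied
Step 4: Correct value = 494, but claimed value = 514
Conclusion: Record 408 has the error.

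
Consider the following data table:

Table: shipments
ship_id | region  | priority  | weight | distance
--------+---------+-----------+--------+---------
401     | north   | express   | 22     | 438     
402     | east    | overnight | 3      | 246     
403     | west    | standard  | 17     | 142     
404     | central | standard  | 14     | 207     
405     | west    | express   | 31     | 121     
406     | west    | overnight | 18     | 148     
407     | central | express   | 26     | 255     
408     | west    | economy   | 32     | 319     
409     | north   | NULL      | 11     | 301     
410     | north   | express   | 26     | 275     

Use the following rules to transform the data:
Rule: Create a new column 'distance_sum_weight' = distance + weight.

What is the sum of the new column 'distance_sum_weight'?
2652

Step 1: For each record, compute distance + weight
Example calculations:
  438 + 22 = 460
  246 + 3 = 249
  142 + 17 = 159
  ...
Step 2: Sum all derived values
Step 3: Total = 2652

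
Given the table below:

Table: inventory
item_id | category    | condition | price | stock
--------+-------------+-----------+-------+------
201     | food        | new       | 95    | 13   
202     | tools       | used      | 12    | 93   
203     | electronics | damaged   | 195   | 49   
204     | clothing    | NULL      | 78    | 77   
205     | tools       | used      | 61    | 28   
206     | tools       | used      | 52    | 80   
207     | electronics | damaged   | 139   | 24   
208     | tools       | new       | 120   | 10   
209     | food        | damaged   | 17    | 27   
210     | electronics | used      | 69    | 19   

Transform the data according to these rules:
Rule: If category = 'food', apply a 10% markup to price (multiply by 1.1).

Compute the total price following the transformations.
849.2

Step 1: Records with category = 'food' have total price = 112
Step 2: Apply multiplier: 112 × 1.1 = 123.2
Step 3: Other records total: 726
Step 4: Final sum = 123.2 + 726 = 849.2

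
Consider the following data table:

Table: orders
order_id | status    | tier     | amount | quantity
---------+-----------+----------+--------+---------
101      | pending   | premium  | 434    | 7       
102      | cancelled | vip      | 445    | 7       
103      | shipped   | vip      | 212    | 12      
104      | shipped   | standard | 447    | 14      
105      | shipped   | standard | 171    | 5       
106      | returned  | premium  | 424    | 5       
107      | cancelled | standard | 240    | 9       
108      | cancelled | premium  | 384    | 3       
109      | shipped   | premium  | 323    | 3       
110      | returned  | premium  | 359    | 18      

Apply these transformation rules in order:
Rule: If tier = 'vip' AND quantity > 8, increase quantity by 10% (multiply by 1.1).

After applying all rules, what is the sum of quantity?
84.2

Step 1: Find records where tier = 'vip' AND quantity > 8
Step 2: 1 records match, summing to 12
Step 3: After multiplier: 12 × 1.1 = 13.2
Step 4: Unaffected records sum: 71
Step 5: Final sum = 13.2 + 71 = 84.2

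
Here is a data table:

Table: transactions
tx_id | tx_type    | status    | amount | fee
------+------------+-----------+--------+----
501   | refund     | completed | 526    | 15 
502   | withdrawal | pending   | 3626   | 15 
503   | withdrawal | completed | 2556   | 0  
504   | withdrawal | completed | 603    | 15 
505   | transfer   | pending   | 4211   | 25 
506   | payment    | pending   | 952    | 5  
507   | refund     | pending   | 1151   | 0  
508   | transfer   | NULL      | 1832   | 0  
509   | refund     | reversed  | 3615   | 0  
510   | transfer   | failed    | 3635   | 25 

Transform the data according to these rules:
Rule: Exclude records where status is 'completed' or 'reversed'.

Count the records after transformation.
6

Step 1: Count records to exclude
  - 3 (completed) + 1 (reversed) = 4 records
Step 2: Total records: 10
Step 3: Remaining = 10 - 4 = 6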